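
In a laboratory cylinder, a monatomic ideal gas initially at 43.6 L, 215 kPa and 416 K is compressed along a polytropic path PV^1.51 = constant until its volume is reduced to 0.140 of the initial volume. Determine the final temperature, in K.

1130 K

Polytropic n=1.51: T₂ = T₁(V₁/V₂)^(n−1) = 416×(7.14)^0.51 = 1130 K; P₂ = P₁(V₁/V₂)^n = 4190 kPa.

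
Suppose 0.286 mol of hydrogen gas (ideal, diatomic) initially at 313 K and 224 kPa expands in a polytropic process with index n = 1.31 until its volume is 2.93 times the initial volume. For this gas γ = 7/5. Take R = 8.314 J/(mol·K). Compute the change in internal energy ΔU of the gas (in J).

-527 J

V₁ = nRT₁/P₁ = 0.286×8.314×313/224 = 3.32 L.
Polytropic n=1.31: T₂ = T₁(V₁/V₂)^(n−1) = 313×(0.341)^0.31 = 224 K; P₂ = P₁(V₁/V₂)^n = 54.8 kPa.
For an ideal gas ΔU = nCvΔT with Cv = (5/2)R = 20.8 J/(mol·K).
ΔU = 0.286×20.8×(224−313) = -527 J.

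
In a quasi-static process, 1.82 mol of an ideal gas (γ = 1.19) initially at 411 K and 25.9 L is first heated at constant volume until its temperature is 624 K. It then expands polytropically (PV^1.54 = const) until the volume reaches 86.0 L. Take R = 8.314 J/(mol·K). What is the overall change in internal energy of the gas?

P₁ = nRT₁/V₁ = 1.82×8.314×411/25.9 = 240 kPa.
Step 1 — Isochoric: V stays 25.9 L; P/T = const ⇒ T₂ = 624 K, P₂ = 365 kPa.
W = 0 (no volume change).
ΔU = nCvΔT = 1.82×43.8×(624−411) = 17000 J.
Q = ΔU = 17000 J.
State after step 1: P = 365 kPa, V = 25.9 L, T = 624 K.
Step 2 — Polytropic n=1.54: T₂ = T₁(V₁/V₂)^(n−1) = 624×(0.301)^0.54 = 326 K; P₂ = P₁(V₁/V₂)^n = 57.4 kPa.
W = (P₁V₁−P₂V₂)/(n−1) = (365×25.9−57.4×86.0)/0.54 = 8340 J.
ΔU = nCvΔT = 1.82×43.8×(326−624) = -23700 J.
Q = ΔU + W = -15400 J.
Net over both steps: W = 8340 J, Q = 1600 J, ΔU = -6740 J.

-6740 J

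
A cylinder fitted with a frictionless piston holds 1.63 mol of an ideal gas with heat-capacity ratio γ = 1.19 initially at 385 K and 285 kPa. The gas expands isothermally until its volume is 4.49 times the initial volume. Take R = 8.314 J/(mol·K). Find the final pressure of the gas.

63.5 kPa

V₁ = nRT₁/P₁ = 1.63×8.314×385/285 = 18.3 L.
Isothermal: T stays 385 K; PV = const ⇒ V₂ = 82.2 L, P₂ = 63.5 kPa.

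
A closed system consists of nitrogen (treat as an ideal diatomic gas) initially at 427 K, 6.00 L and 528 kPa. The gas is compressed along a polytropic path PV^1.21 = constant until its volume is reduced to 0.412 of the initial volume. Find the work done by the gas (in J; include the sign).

n = P₁V₁/(RT₁) = 528×6.00/(8.314×427) = 0.892 mol.
Polytropic n=1.21: T₂ = T₁(V₁/V₂)^(n−1) = 427×(2.43)^0.21 = 514 K; P₂ = P₁(V₁/V₂)^n = 1540 kPa.
W = (P₁V₁−P₂V₂)/(n−1) = (528×6.00−1540×2.47)/0.21 = -3090 J.

-3090 J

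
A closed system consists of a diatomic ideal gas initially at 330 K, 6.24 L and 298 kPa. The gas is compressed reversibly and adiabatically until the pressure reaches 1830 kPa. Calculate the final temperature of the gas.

554 K

Adiabatic: T₂/T₁ = (P₂/P₁)^((γ−1)/γ) ⇒ T₂ = 330×(6.14)^0.286 = 554 K; V₂ = 1.71 L.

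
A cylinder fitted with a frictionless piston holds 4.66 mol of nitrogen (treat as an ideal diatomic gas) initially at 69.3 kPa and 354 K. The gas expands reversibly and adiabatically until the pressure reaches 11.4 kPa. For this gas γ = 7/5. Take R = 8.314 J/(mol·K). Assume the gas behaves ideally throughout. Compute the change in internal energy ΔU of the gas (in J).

-13800 J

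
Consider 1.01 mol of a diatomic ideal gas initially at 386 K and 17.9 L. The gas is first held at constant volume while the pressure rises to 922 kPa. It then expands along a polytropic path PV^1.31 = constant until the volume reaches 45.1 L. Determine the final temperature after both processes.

1480 K

P₁ = nRT₁/V₁ = 1.01×8.314×386/17.9 = 181 kPa.
Step 1 — Isochoric: V stays 17.9 L; P/T = const ⇒ T₂ = 1970 K, P₂ = 922 kPa.
W = 0 (no volume change).
ΔU = nCvΔT = 1.01×20.8×(1970−386) = 33200 J.
Q = ΔU = 33200 J.
State after step 1: P = 922 kPa, V = 17.9 L, T = 1970 K.
Step 2 — Polytropic n=1.31: T₂ = T₁(V₁/V₂)^(n−1) = 1970×(0.397)^0.31 = 1480 K; P₂ = P₁(V₁/V₂)^n = 275 kPa.
W = (P₁V₁−P₂V₂)/(n−1) = (922×17.9−275×45.1)/0.31 = 13300 J.
ΔU = nCvΔT = 1.01×20.8×(1480−1970) = -10300 J.
Q = ΔU + W = 2980 J.
Net over both steps: W = 13300 J, Q = 36100 J, ΔU = 22900 J.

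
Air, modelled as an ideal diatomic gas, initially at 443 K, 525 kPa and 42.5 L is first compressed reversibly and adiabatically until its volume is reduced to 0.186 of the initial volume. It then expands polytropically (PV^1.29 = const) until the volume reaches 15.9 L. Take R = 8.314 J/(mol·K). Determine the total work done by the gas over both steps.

-25900 J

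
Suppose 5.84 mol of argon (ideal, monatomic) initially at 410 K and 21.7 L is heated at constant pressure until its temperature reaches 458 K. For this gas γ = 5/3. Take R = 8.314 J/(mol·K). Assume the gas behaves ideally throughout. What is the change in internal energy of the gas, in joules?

3500 J

P₁ = nRT₁/V₁ = 5.84×8.314×410/21.7 = 917 kPa.
Isobaric: P stays 917 kPa; V/T = const ⇒ T₂ = 458 K, V₂ = 24.2 L.
For an ideal gas ΔU = nCvΔT with Cv = (3/2)R = 12.5 J/(mol·K).
ΔU = 5.84×12.5×(458−410) = 3500 J.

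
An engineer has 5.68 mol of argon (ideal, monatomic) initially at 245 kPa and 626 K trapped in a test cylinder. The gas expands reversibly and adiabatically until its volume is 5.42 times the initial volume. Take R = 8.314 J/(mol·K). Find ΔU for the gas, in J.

V₁ = nRT₁/P₁ = 5.68×8.314×626/245 = 121 L.
Adiabatic: TV^(γ−1) = const ⇒ T₂ = 626×(0.185)^0.667 = 203 K; PV^γ = const ⇒ P₂ = 14.6 kPa.
For an ideal gas ΔU = nCvΔT with Cv = (3/2)R = 12.5 J/(mol·K).
ΔU = 5.68×12.5×(203−626) = -30000 J.

-30000 J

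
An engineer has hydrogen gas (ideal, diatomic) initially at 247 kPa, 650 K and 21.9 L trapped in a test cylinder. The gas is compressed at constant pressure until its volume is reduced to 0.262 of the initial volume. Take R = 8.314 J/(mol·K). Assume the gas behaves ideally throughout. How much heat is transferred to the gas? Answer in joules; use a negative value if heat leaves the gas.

n = P₁V₁/(RT₁) = 247×21.9/(8.314×650) = 1.00 mol.
Isobaric: P stays 247 kPa; V/T = const ⇒ T₂ = 170 K, V₂ = 5.74 L.
W = PΔV = 247×(5.74−21.9) kPa·L = -3990 J.
ΔU = nCvΔT = 1.00×20.8×(170−650) = -9980 J.
Q = ΔU + W = nCpΔT = -14000 J.

-14000 J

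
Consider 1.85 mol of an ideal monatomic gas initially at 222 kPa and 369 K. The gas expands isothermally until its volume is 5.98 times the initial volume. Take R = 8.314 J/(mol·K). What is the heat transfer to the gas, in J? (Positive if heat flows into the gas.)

V₁ = nRT₁/P₁ = 1.85×8.314×369/222 = 25.6 L.
Isothermal: T stays 369 K; PV = const ⇒ V₂ = 153 L, P₂ = 37.1 kPa.
ΔU = 0 (ideal gas, T constant).
W = nRT ln(V₂/V₁) = 1.85×8.314×369×ln(5.98) = 10200 J.
Q = ΔU + W = 10200 J.

10200 J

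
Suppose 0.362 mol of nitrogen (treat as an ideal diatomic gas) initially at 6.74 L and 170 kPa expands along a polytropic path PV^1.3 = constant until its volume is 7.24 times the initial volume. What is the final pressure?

13.0 kPa

T₁ = P₁V₁/(nR) = 170×6.74/(0.362×8.314) = 381 K.
Polytropic n=1.3: T₂ = T₁(V₁/V₂)^(n−1) = 381×(0.138)^0.30 = 210 K; P₂ = P₁(V₁/V₂)^n = 13.0 kPa.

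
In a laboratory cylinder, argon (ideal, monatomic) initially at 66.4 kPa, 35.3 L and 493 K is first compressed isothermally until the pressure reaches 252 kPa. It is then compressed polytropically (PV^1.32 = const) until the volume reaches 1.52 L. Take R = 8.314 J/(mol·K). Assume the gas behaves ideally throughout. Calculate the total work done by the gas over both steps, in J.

-8880 J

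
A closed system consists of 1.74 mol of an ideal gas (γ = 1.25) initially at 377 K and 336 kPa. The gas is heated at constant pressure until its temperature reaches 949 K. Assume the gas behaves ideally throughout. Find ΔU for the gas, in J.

33100 J

V₁ = nRT₁/P₁ = 1.74×8.314×377/336 = 16.2 L.
Isobaric: P stays 336 kPa; V/T = const ⇒ T₂ = 949 K, V₂ = 40.9 L.
For an ideal gas ΔU = nCvΔT with Cv = R/(γ−1) = 33.3 J/(mol·K).
ΔU = 1.74×33.3×(949−377) = 33100 J.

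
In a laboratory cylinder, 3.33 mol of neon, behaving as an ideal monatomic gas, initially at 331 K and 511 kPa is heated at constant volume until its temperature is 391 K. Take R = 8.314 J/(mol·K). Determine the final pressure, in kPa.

V₁ = nRT₁/P₁ = 3.33×8.314×331/511 = 17.9 L.
Isochoric: V stays 17.9 L; P/T = const ⇒ T₂ = 391 K, P₂ = 604 kPa.

604 kPa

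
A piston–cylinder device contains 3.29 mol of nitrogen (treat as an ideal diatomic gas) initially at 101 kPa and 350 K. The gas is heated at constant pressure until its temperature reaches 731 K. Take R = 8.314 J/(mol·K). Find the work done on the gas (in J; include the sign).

V₁ = nRT₁/P₁ = 3.29×8.314×350/101 = 94.8 L.
Isobaric: P stays 101 kPa; V/T = const ⇒ T₂ = 731 K, V₂ = 198 L.
W = PΔV = 101×(198−94.8) kPa·L = 10400 J.
Work done on the gas = −W_by = -10400 J.

-10400 J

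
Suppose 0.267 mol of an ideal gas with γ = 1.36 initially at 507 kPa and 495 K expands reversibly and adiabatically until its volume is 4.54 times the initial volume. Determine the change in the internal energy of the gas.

-1280 J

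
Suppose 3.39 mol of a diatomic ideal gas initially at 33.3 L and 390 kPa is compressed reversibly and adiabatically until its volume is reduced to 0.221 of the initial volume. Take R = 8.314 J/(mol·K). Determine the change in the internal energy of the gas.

T₁ = P₁V₁/(nR) = 390×33.3/(3.39×8.314) = 461 K.
Adiabatic: TV^(γ−1) = const ⇒ T₂ = 461×(4.52)^0.400 = 843 K; PV^γ = const ⇒ P₂ = 3230 kPa.
For an ideal gas ΔU = nCvΔT with Cv = (5/2)R = 20.8 J/(mol·K).
ΔU = 3.39×20.8×(843−461) = 26900 J.

26900 J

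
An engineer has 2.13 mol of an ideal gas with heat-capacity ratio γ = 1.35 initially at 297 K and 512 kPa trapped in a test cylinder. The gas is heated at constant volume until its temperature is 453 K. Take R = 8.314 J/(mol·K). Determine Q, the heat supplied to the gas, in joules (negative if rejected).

7890 J

V₁ = nRT₁/P₁ = 2.13×8.314×297/512 = 10.3 L.
Isochoric: V stays 10.3 L; P/T = const ⇒ T₂ = 453 K, P₂ = 781 kPa.
W = 0 (no volume change).
ΔU = nCvΔT = 2.13×23.8×(453−297) = 7890 J.
Q = ΔU = 7890 J.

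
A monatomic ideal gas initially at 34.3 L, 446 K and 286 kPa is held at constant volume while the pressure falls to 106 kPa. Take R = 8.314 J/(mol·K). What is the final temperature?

165 K

Isochoric: V stays 34.3 L; P/T = const ⇒ T₂ = 165 K, P₂ = 106 kPa.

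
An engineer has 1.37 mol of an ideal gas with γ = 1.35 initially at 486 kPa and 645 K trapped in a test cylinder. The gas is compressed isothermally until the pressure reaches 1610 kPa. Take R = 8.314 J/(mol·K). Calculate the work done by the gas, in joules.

V₁ = nRT₁/P₁ = 1.37×8.314×645/486 = 15.1 L.
Isothermal: T stays 645 K; PV = const ⇒ V₂ = 4.56 L, P₂ = 1610 kPa.
W = nRT ln(V₂/V₁) = 1.37×8.314×645×ln(0.302) = -8800 J.

-8800 J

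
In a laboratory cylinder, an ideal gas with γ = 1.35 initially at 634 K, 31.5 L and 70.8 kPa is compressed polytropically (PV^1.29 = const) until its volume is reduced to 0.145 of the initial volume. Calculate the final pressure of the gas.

855 kPa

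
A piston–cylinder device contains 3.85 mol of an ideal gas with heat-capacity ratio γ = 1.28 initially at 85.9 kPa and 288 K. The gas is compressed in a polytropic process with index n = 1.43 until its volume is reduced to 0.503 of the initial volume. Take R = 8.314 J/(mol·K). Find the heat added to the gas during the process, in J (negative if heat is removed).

V₁ = nRT₁/P₁ = 3.85×8.314×288/85.9 = 107 L.
Polytropic n=1.43: T₂ = T₁(V₁/V₂)^(n−1) = 288×(1.99)^0.43 = 387 K; P₂ = P₁(V₁/V₂)^n = 229 kPa.
W = (P₁V₁−P₂V₂)/(n−1) = (85.9×107−229×54.0)/0.43 = -7370 J.
ΔU = nCvΔT = 3.85×29.7×(387−288) = 11300 J.
Q = ΔU + W = 3950 J.

3950 J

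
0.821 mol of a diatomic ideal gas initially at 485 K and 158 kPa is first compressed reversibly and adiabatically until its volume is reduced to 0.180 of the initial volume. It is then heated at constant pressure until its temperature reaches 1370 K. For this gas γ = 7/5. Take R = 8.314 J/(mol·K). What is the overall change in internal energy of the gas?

15100 J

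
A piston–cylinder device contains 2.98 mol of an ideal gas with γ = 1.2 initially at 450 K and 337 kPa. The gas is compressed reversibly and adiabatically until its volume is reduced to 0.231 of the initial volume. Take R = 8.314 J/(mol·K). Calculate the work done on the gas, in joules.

19000 J

V₁ = nRT₁/P₁ = 2.98×8.314×450/337 = 33.1 L.
Adiabatic: TV^(γ−1) = const ⇒ T₂ = 450×(4.33)^0.200 = 603 K; PV^γ = const ⇒ P₂ = 1960 kPa.
ΔU = nCvΔT = 2.98×41.6×(603−450) = 19000 J.
Q = 0 for an adiabatic process, so W = −ΔU = -19000 J.
Work done on the gas = −W_by = 19000 J.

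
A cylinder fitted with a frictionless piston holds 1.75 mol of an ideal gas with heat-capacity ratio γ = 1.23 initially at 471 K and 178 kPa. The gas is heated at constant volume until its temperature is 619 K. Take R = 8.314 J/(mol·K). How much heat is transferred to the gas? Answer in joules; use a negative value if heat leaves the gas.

V₁ = nRT₁/P₁ = 1.75×8.314×471/178 = 38.5 L.
Isochoric: V stays 38.5 L; P/T = const ⇒ T₂ = 619 K, P₂ = 234 kPa.
W = 0 (no volume change).
ΔU = nCvΔT = 1.75×36.1×(619−471) = 9360 J.
Q = ΔU = 9360 J.

9360 J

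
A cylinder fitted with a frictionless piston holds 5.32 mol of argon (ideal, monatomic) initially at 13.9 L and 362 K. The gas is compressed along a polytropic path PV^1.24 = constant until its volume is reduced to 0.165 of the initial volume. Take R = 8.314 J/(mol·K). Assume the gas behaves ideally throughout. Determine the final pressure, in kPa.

P₁ = nRT₁/V₁ = 5.32×8.314×362/13.9 = 1150 kPa.
Polytropic n=1.24: T₂ = T₁(V₁/V₂)^(n−1) = 362×(6.06)^0.24 = 558 K; P₂ = P₁(V₁/V₂)^n = 10800 kPa.

10800 kPa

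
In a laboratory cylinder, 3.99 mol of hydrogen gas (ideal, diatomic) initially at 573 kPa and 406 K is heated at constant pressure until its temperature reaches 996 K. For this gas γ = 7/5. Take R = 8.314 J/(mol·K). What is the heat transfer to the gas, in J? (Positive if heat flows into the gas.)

V₁ = nRT₁/P₁ = 3.99×8.314×406/573 = 23.5 L.
Isobaric: P stays 573 kPa; V/T = const ⇒ T₂ = 996 K, V₂ = 57.7 L.
W = PΔV = 573×(57.7−23.5) kPa·L = 19600 J.
ΔU = nCvΔT = 3.99×20.8×(996−406) = 48900 J.
Q = ΔU + W = nCpΔT = 68500 J.

68500 J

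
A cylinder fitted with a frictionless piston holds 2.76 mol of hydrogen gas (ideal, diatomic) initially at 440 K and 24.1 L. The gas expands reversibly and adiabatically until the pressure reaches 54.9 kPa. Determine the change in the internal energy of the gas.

P₁ = nRT₁/V₁ = 2.76×8.314×440/24.1 = 419 kPa.
Adiabatic: T₂/T₁ = (P₂/P₁)^((γ−1)/γ) ⇒ T₂ = 440×(0.131)^0.286 = 246 K; V₂ = 103 L.
For an ideal gas ΔU = nCvΔT with Cv = (5/2)R = 20.8 J/(mol·K).
ΔU = 2.76×20.8×(246−440) = -11100 J.

-11100 J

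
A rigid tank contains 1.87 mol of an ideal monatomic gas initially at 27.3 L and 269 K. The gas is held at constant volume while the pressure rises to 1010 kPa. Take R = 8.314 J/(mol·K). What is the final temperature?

P₁ = nRT₁/V₁ = 1.87×8.314×269/27.3 = 153 kPa.
Isochoric: V stays 27.3 L; P/T = const ⇒ T₂ = 1770 K, P₂ = 1010 kPa.

1770 K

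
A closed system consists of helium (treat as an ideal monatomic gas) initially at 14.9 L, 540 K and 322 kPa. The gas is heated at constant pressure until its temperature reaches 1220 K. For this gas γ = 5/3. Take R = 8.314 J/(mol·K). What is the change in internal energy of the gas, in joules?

n = P₁V₁/(RT₁) = 322×14.9/(8.314×540) = 1.07 mol.
Isobaric: P stays 322 kPa; V/T = const ⇒ T₂ = 1220 K, V₂ = 33.7 L.
For an ideal gas ΔU = nCvΔT with Cv = (3/2)R = 12.5 J/(mol·K).
ΔU = 1.07×12.5×(1220−540) = 9060 J.

9060 J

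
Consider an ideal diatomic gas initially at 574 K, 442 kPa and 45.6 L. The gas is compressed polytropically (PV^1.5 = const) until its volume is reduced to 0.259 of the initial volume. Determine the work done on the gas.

38900 J

n = P₁V₁/(RT₁) = 442×45.6/(8.314×574) = 4.22 mol.
Polytropic n=1.5: T₂ = T₁(V₁/V₂)^(n−1) = 574×(3.86)^0.50 = 1130 K; P₂ = P₁(V₁/V₂)^n = 3350 kPa.
W = (P₁V₁−P₂V₂)/(n−1) = (442×45.6−3350×11.8)/0.50 = -38900 J.
Work done on the gas = −W_by = 38900 J.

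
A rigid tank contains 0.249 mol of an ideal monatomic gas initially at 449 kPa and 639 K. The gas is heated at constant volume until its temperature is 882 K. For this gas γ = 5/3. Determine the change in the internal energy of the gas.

V₁ = nRT₁/P₁ = 0.249×8.314×639/449 = 2.95 L.
Isochoric: V stays 2.95 L; P/T = const ⇒ T₂ = 882 K, P₂ = 620 kPa.
For an ideal gas ΔU = nCvΔT with Cv = (3/2)R = 12.5 J/(mol·K).
ΔU = 0.249×12.5×(882−639) = 755 J.

755 J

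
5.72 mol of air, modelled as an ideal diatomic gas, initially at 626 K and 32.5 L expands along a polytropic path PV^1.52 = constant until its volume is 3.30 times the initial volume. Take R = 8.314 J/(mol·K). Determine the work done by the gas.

26500 J

P₁ = nRT₁/V₁ = 5.72×8.314×626/32.5 = 916 kPa.
Polytropic n=1.52: T₂ = T₁(V₁/V₂)^(n−1) = 626×(0.303)^0.52 = 336 K; P₂ = P₁(V₁/V₂)^n = 149 kPa.
W = (P₁V₁−P₂V₂)/(n−1) = (916×32.5−149×107)/0.52 = 26500 J.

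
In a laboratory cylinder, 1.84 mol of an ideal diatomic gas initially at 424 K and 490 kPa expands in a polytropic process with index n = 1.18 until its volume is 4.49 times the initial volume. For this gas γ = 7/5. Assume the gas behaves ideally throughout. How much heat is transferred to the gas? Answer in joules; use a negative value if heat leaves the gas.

V₁ = nRT₁/P₁ = 1.84×8.314×424/490 = 13.2 L.
Polytropic n=1.18: T₂ = T₁(V₁/V₂)^(n−1) = 424×(0.223)^0.18 = 324 K; P₂ = P₁(V₁/V₂)^n = 83.3 kPa.
W = (P₁V₁−P₂V₂)/(n−1) = (490×13.2−83.3×59.4)/0.18 = 8540 J.
ΔU = nCvΔT = 1.84×20.8×(324−424) = -3840 J.
Q = ΔU + W = 4690 J.

4690 J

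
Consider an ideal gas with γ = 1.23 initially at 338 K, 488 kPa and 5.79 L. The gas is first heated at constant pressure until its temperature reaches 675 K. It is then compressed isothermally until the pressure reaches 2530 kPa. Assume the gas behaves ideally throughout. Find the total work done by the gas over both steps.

-6470 J

n = P₁V₁/(RT₁) = 488×5.79/(8.314×338) = 1.01 mol.
Step 1 — Isobaric: P stays 488 kPa; V/T = const ⇒ T₂ = 675 K, V₂ = 11.6 L.
W = PΔV = 488×(11.6−5.79) kPa·L = 2820 J.
ΔU = nCvΔT = 1.01×36.1×(675−338) = 12200 J.
Q = ΔU + W = nCpΔT = 15100 J.
State after step 1: P = 488 kPa, V = 11.6 L, T = 675 K.
Step 2 — Isothermal: T stays 675 K; PV = const ⇒ V₂ = 2.23 L, P₂ = 2530 kPa.
ΔU = 0 (ideal gas, T constant).
W = nRT ln(V₂/V₁) = 1.01×8.314×675×ln(0.193) = -9290 J.
Q = ΔU + W = -9290 J.
Net over both steps: W = -6470 J, Q = 5780 J, ΔU = 12200 J.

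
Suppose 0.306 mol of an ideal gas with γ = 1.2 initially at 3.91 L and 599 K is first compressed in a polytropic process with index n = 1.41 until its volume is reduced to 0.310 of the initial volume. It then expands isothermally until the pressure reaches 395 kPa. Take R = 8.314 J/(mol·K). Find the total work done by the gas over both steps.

P₁ = nRT₁/V₁ = 0.306×8.314×599/3.91 = 390 kPa.
Step 1 — Polytropic n=1.41: T₂ = T₁(V₁/V₂)^(n−1) = 599×(3.23)^0.41 = 968 K; P₂ = P₁(V₁/V₂)^n = 2030 kPa.
W = (P₁V₁−P₂V₂)/(n−1) = (390×3.91−2030×1.21)/0.41 = -2290 J.
ΔU = nCvΔT = 0.306×41.6×(968−599) = 4700 J.
Q = ΔU + W = 2410 J.
State after step 1: P = 2030 kPa, V = 1.21 L, T = 968 K.
Step 2 — Isothermal: T stays 968 K; PV = const ⇒ V₂ = 6.24 L, P₂ = 395 kPa.
ΔU = 0 (ideal gas, T constant).
W = nRT ln(V₂/V₁) = 0.306×8.314×968×ln(5.14) = 4030 J.
Q = ΔU + W = 4030 J.
Net over both steps: W = 1740 J, Q = 6440 J, ΔU = 4700 J.

1740 J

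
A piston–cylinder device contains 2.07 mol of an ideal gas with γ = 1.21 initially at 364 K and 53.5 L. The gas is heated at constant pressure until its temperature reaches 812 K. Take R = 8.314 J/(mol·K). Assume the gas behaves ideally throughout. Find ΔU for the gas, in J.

36700 J

P₁ = nRT₁/V₁ = 2.07×8.314×364/53.5 = 117 kPa.
Isobaric: P stays 117 kPa; V/T = const ⇒ T₂ = 812 K, V₂ = 119 L.
For an ideal gas ΔU = nCvΔT with Cv = R/(γ−1) = 39.6 J/(mol·K).
ΔU = 2.07×39.6×(812−364) = 36700 J.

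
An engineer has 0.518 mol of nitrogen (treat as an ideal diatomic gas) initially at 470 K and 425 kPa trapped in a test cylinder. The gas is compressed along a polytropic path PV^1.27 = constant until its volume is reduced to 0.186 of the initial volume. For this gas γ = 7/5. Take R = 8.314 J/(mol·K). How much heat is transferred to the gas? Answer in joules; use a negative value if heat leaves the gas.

V₁ = nRT₁/P₁ = 0.518×8.314×470/425 = 4.76 L.
Polytropic n=1.27: T₂ = T₁(V₁/V₂)^(n−1) = 470×(5.38)^0.27 = 740 K; P₂ = P₁(V₁/V₂)^n = 3600 kPa.
W = (P₁V₁−P₂V₂)/(n−1) = (425×4.76−3600×0.886)/0.27 = -4310 J.
ΔU = nCvΔT = 0.518×20.8×(740−470) = 2910 J.
Q = ΔU + W = -1400 J.

-1400 J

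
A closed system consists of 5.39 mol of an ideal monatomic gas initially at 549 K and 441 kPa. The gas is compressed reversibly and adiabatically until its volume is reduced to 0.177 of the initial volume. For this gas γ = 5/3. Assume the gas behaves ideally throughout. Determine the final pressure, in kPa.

7900 kPa

V₁ = nRT₁/P₁ = 5.39×8.314×549/441 = 55.8 L.
Adiabatic: TV^(γ−1) = const ⇒ T₂ = 549×(5.65)^0.667 = 1740 K; PV^γ = const ⇒ P₂ = 7900 kPa.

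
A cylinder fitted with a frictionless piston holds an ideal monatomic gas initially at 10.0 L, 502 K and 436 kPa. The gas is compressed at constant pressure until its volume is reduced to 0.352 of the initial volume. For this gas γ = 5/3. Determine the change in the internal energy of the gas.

n = P₁V₁/(RT₁) = 436×10.0/(8.314×502) = 1.04 mol.
Isobaric: P stays 436 kPa; V/T = const ⇒ T₂ = 177 K, V₂ = 3.52 L.
For an ideal gas ΔU = nCvΔT with Cv = (3/2)R = 12.5 J/(mol·K).
ΔU = 1.04×12.5×(177−502) = -4240 J.

-4240 J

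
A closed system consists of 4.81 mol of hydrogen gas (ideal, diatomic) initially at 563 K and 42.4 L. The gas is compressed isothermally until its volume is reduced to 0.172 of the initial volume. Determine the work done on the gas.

39600 J

P₁ = nRT₁/V₁ = 4.81×8.314×563/42.4 = 531 kPa.
Isothermal: T stays 563 K; PV = const ⇒ V₂ = 7.29 L, P₂ = 3090 kPa.
W = nRT ln(V₂/V₁) = 4.81×8.314×563×ln(0.172) = -39600 J.
Work done on the gas = −W_by = 39600 J.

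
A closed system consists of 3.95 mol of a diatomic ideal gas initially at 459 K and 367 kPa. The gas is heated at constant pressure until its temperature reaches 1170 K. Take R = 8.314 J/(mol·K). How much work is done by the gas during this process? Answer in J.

23300 J

V₁ = nRT₁/P₁ = 3.95×8.314×459/367 = 41.1 L.
Isobaric: P stays 367 kPa; V/T = const ⇒ T₂ = 1170 K, V₂ = 105 L.
W = PΔV = 367×(105−41.1) kPa·L = 23300 J.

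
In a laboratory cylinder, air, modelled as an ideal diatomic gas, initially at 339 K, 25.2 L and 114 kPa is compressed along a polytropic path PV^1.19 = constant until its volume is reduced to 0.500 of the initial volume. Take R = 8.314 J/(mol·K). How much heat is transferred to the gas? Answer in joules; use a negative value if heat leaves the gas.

-1120 J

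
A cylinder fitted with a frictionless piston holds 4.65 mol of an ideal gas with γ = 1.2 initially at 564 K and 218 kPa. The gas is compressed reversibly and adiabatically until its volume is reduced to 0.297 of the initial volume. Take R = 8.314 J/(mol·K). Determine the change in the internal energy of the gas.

V₁ = nRT₁/P₁ = 4.65×8.314×564/218 = 100 L.
Adiabatic: TV^(γ−1) = const ⇒ T₂ = 564×(3.37)^0.200 = 719 K; PV^γ = const ⇒ P₂ = 936 kPa.
For an ideal gas ΔU = nCvΔT with Cv = R/(γ−1) = 41.6 J/(mol·K).
ΔU = 4.65×41.6×(719−564) = 30000 J.

30000 J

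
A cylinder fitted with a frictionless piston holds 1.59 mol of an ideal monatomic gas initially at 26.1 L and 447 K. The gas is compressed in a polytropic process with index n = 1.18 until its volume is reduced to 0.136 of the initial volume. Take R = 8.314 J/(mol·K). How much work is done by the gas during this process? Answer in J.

-14200 J

P₁ = nRT₁/V₁ = 1.59×8.314×447/26.1 = 226 kPa.
Polytropic n=1.18: T₂ = T₁(V₁/V₂)^(n−1) = 447×(7.35)^0.18 = 640 K; P₂ = P₁(V₁/V₂)^n = 2380 kPa.
W = (P₁V₁−P₂V₂)/(n−1) = (226×26.1−2380×3.55)/0.18 = -14200 J.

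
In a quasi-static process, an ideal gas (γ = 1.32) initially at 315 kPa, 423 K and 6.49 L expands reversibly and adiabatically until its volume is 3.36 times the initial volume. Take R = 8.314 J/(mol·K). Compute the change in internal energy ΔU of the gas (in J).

n = P₁V₁/(RT₁) = 315×6.49/(8.314×423) = 0.581 mol.
Adiabatic: TV^(γ−1) = const ⇒ T₂ = 423×(0.298)^0.320 = 287 K; PV^γ = const ⇒ P₂ = 63.6 kPa.
For an ideal gas ΔU = nCvΔT with Cv = R/(γ−1) = 26.0 J/(mol·K).
ΔU = 0.581×26.0×(287−423) = -2050 J.

-2050 J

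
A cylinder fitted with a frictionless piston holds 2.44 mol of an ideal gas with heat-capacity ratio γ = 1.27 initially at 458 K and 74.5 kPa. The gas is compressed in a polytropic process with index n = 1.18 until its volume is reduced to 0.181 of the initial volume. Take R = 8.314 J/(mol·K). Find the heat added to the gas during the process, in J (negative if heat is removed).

V₁ = nRT₁/P₁ = 2.44×8.314×458/74.5 = 125 L.
Polytropic n=1.18: T₂ = T₁(V₁/V₂)^(n−1) = 458×(5.52)^0.18 = 623 K; P₂ = P₁(V₁/V₂)^n = 560 kPa.
W = (P₁V₁−P₂V₂)/(n−1) = (74.5×125−560×22.6)/0.18 = -18600 J.
ΔU = nCvΔT = 2.44×30.8×(623−458) = 12400 J.
Q = ΔU + W = -6200 J.

-6200 J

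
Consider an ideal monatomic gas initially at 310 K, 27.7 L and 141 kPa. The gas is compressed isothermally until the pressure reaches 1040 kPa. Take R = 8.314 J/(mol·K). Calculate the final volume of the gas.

Isothermal: T stays 310 K; PV = const ⇒ V₂ = 3.76 L, P₂ = 1040 kPa.

3.76 L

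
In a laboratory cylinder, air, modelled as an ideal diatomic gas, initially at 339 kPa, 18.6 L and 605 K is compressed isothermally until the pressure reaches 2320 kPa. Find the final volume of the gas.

2.72 L

Isothermal: T stays 605 K; PV = const ⇒ V₂ = 2.72 L, P₂ = 2320 kPa.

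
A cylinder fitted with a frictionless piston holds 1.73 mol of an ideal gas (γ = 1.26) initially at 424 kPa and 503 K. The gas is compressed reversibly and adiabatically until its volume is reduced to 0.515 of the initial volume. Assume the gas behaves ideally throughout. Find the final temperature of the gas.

598 K

V₁ = nRT₁/P₁ = 1.73×8.314×503/424 = 17.1 L.
Adiabatic: TV^(γ−1) = const ⇒ T₂ = 503×(1.94)^0.260 = 598 K; PV^γ = const ⇒ P₂ = 978 kPa.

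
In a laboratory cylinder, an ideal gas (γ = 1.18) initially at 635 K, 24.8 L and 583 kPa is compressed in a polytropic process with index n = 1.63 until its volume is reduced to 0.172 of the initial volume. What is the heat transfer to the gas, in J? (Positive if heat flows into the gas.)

n = P₁V₁/(RT₁) = 583×24.8/(8.314×635) = 2.74 mol.
Polytropic n=1.63: T₂ = T₁(V₁/V₂)^(n−1) = 635×(5.81)^0.63 = 1920 K; P₂ = P₁(V₁/V₂)^n = 10300 kPa.
W = (P₁V₁−P₂V₂)/(n−1) = (583×24.8−10300×4.27)/0.63 = -46600 J.
ΔU = nCvΔT = 2.74×46.2×(1920−635) = 163000 J.
Q = ΔU + W = 117000 J.

117000 J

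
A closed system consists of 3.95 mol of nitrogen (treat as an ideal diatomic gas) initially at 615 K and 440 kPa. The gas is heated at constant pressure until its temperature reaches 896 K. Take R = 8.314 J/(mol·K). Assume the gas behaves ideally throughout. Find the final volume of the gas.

66.9 L

V₁ = nRT₁/P₁ = 3.95×8.314×615/440 = 45.9 L.
Isobaric: P stays 440 kPa; V/T = const ⇒ T₂ = 896 K, V₂ = 66.9 L.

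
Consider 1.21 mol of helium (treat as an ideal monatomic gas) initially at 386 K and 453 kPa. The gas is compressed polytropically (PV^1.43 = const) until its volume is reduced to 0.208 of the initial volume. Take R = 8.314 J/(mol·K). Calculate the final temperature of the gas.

V₁ = nRT₁/P₁ = 1.21×8.314×386/453 = 8.57 L.
Polytropic n=1.43: T₂ = T₁(V₁/V₂)^(n−1) = 386×(4.81)^0.43 = 758 K; P₂ = P₁(V₁/V₂)^n = 4280 kPa.

758 K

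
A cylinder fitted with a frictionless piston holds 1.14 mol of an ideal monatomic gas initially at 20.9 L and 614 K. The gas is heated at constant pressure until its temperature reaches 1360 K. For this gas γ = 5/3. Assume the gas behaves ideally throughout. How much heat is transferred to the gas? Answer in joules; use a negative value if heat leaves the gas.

P₁ = nRT₁/V₁ = 1.14×8.314×614/20.9 = 278 kPa.
Isobaric: P stays 278 kPa; V/T = const ⇒ T₂ = 1360 K, V₂ = 46.3 L.
W = PΔV = 278×(46.3−20.9) kPa·L = 7070 J.
ΔU = nCvΔT = 1.14×12.5×(1360−614) = 10600 J.
Q = ΔU + W = nCpΔT = 17700 J.

17700 J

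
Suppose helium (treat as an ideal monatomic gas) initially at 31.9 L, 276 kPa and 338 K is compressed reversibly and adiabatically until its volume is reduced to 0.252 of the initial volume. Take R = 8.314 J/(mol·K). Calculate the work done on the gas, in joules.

n = P₁V₁/(RT₁) = 276×31.9/(8.314×338) = 3.13 mol.
Adiabatic: TV^(γ−1) = const ⇒ T₂ = 338×(3.97)^0.667 = 847 K; PV^γ = const ⇒ P₂ = 2750 kPa.
ΔU = nCvΔT = 3.13×12.5×(847−338) = 19900 J.
Q = 0 for an adiabatic process, so W = −ΔU = -19900 J.
Work done on the gas = −W_by = 19900 J.

19900 J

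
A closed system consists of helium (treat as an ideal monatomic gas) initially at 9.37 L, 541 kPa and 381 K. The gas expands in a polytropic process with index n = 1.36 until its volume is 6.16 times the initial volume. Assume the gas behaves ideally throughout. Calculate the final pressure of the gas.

Polytropic n=1.36: T₂ = T₁(V₁/V₂)^(n−1) = 381×(0.162)^0.36 = 198 K; P₂ = P₁(V₁/V₂)^n = 45.6 kPa.

45.6 kPa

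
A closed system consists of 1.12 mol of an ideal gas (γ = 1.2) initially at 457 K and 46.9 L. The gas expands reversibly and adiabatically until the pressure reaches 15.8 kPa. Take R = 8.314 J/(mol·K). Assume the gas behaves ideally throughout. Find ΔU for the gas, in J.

-5380 J

P₁ = nRT₁/V₁ = 1.12×8.314×457/46.9 = 90.7 kPa.
Adiabatic: T₂/T₁ = (P₂/P₁)^((γ−1)/γ) ⇒ T₂ = 457×(0.174)^0.167 = 342 K; V₂ = 201 L.
For an ideal gas ΔU = nCvΔT with Cv = R/(γ−1) = 41.6 J/(mol·K).
ΔU = 1.12×41.6×(342−457) = -5380 J.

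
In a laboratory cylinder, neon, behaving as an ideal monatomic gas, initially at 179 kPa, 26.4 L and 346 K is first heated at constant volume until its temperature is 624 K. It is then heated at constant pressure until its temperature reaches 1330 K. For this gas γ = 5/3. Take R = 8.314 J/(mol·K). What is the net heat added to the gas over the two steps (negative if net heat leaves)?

n = P₁V₁/(RT₁) = 179×26.4/(8.314×346) = 1.64 mol.
Step 1 — Isochoric: V stays 26.4 L; P/T = const ⇒ T₂ = 624 K, P₂ = 323 kPa.
W = 0 (no volume change).
ΔU = nCvΔT = 1.64×12.5×(624−346) = 5700 J.
Q = ΔU = 5700 J.
State after step 1: P = 323 kPa, V = 26.4 L, T = 624 K.
Step 2 — Isobaric: P stays 323 kPa; V/T = const ⇒ T₂ = 1330 K, V₂ = 56.3 L.
W = PΔV = 323×(56.3−26.4) kPa·L = 9640 J.
ΔU = nCvΔT = 1.64×12.5×(1330−624) = 14500 J.
Q = ΔU + W = nCpΔT = 24100 J.
Net over both steps: W = 9640 J, Q = 29800 J, ΔU = 20200 J.

29800 J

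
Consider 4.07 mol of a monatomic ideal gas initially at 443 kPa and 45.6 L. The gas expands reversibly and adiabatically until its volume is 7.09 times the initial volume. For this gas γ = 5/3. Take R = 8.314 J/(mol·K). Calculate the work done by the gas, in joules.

T₁ = P₁V₁/(nR) = 443×45.6/(4.07×8.314) = 597 K.
Adiabatic: TV^(γ−1) = const ⇒ T₂ = 597×(0.141)^0.667 = 162 K; PV^γ = const ⇒ P₂ = 16.9 kPa.
ΔU = nCvΔT = 4.07×12.5×(162−597) = -22100 J.
Q = 0 for an adiabatic process, so W = −ΔU = 22100 J.

22100 J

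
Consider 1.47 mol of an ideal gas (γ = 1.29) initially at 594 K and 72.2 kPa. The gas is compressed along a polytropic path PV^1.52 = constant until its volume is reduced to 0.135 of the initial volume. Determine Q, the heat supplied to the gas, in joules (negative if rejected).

20300 J

V₁ = nRT₁/P₁ = 1.47×8.314×594/72.2 = 101 L.
Polytropic n=1.52: T₂ = T₁(V₁/V₂)^(n−1) = 594×(7.41)^0.52 = 1680 K; P₂ = P₁(V₁/V₂)^n = 1520 kPa.
W = (P₁V₁−P₂V₂)/(n−1) = (72.2×101−1520×13.6)/0.52 = -25600 J.
ΔU = nCvΔT = 1.47×28.7×(1680−594) = 45900 J.
Q = ΔU + W = 20300 J.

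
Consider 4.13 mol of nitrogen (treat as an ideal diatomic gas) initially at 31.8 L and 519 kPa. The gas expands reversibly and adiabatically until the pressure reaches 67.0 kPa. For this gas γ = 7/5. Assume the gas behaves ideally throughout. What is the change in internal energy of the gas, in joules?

T₁ = P₁V₁/(nR) = 519×31.8/(4.13×8.314) = 481 K.
Adiabatic: T₂/T₁ = (P₂/P₁)^((γ−1)/γ) ⇒ T₂ = 481×(0.129)^0.286 = 268 K; V₂ = 137 L.
For an ideal gas ΔU = nCvΔT with Cv = (5/2)R = 20.8 J/(mol·K).
ΔU = 4.13×20.8×(268−481) = -18300 J.

-18300 J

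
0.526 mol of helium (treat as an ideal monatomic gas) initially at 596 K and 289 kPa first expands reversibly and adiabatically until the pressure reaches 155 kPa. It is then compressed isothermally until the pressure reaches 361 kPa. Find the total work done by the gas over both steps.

-855 J

V₁ = nRT₁/P₁ = 0.526×8.314×596/289 = 9.02 L.
Step 1 — Adiabatic: T₂/T₁ = (P₂/P₁)^((γ−1)/γ) ⇒ T₂ = 596×(0.536)^0.400 = 465 K; V₂ = 13.1 L.
ΔU = nCvΔT = 0.526×12.5×(465−596) = -862 J.
Q = 0 for an adiabatic process, so W = −ΔU = 862 J.
State after step 1: P = 155 kPa, V = 13.1 L, T = 465 K.
Step 2 — Isothermal: T stays 465 K; PV = const ⇒ V₂ = 5.63 L, P₂ = 361 kPa.
ΔU = 0 (ideal gas, T constant).
W = nRT ln(V₂/V₁) = 0.526×8.314×465×ln(0.429) = -1720 J.
Q = ΔU + W = -1720 J.
Net over both steps: W = -855 J, Q = -1720 J, ΔU = -862 J.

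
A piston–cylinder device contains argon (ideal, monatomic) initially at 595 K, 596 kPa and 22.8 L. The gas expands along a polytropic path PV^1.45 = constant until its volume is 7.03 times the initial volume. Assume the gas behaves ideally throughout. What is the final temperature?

247 K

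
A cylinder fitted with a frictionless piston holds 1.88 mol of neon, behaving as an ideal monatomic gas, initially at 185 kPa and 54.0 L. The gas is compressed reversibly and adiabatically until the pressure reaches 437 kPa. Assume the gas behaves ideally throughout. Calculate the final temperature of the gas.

T₁ = P₁V₁/(nR) = 185×54.0/(1.88×8.314) = 639 K.
Adiabatic: T₂/T₁ = (P₂/P₁)^((γ−1)/γ) ⇒ T₂ = 639×(2.36)^0.400 = 901 K; V₂ = 32.2 L.

901 K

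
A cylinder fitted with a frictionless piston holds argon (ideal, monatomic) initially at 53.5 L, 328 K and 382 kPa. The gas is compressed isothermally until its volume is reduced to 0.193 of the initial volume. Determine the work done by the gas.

n = P₁V₁/(RT₁) = 382×53.5/(8.314×328) = 7.49 mol.
Isothermal: T stays 328 K; PV = const ⇒ V₂ = 10.3 L, P₂ = 1980 kPa.
W = nRT ln(V₂/V₁) = 7.49×8.314×328×ln(0.193) = -33600 J.

-33600 J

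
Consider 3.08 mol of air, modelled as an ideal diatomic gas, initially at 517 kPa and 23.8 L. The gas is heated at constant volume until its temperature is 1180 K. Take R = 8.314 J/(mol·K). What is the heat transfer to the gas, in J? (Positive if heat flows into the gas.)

T₁ = P₁V₁/(nR) = 517×23.8/(3.08×8.314) = 481 K.
Isochoric: V stays 23.8 L; P/T = const ⇒ T₂ = 1180 K, P₂ = 1270 kPa.
W = 0 (no volume change).
ΔU = nCvΔT = 3.08×20.8×(1180−481) = 44800 J.
Q = ΔU = 44800 J.

44800 J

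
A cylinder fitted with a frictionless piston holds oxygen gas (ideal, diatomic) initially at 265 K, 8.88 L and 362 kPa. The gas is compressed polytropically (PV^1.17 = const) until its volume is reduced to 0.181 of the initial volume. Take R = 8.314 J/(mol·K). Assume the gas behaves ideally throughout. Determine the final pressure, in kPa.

2670 kPa

Polytropic n=1.17: T₂ = T₁(V₁/V₂)^(n−1) = 265×(5.52)^0.17 = 354 K; P₂ = P₁(V₁/V₂)^n = 2670 kPa.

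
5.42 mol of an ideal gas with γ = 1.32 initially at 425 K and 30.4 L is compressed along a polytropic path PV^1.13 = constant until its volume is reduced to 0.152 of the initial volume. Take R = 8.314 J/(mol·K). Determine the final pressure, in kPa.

P₁ = nRT₁/V₁ = 5.42×8.314×425/30.4 = 630 kPa.
Polytropic n=1.13: T₂ = T₁(V₁/V₂)^(n−1) = 425×(6.58)^0.13 = 543 K; P₂ = P₁(V₁/V₂)^n = 5290 kPa.

5290 kPa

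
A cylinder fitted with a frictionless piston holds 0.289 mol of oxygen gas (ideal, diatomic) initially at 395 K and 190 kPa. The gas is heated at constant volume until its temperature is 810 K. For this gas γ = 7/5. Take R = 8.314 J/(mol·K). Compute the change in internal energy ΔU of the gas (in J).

V₁ = nRT₁/P₁ = 0.289×8.314×395/190 = 5.00 L.
Isochoric: V stays 5.00 L; P/T = const ⇒ T₂ = 810 K, P₂ = 390 kPa.
For an ideal gas ΔU = nCvΔT with Cv = (5/2)R = 20.8 J/(mol·K).
ΔU = 0.289×20.8×(810−395) = 2490 J.

2490 J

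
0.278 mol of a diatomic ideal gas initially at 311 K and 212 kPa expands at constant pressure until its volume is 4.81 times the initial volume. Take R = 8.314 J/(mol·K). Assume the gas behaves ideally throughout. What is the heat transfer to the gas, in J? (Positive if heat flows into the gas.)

9590 J

V₁ = nRT₁/P₁ = 0.278×8.314×311/212 = 3.39 L.
Isobaric: P stays 212 kPa; V/T = const ⇒ T₂ = 1500 K, V₂ = 16.3 L.
W = PΔV = 212×(16.3−3.39) kPa·L = 2740 J.
ΔU = nCvΔT = 0.278×20.8×(1500−311) = 6850 J.
Q = ΔU + W = nCpΔT = 9590 J.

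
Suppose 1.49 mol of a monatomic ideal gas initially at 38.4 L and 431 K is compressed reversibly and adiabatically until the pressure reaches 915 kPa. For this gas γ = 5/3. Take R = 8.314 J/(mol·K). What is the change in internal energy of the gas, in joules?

P₁ = nRT₁/V₁ = 1.49×8.314×431/38.4 = 139 kPa.
Adiabatic: T₂/T₁ = (P₂/P₁)^((γ−1)/γ) ⇒ T₂ = 431×(6.58)^0.400 = 916 K; V₂ = 12.4 L.
For an ideal gas ΔU = nCvΔT with Cv = (3/2)R = 12.5 J/(mol·K).
ΔU = 1.49×12.5×(916−431) = 9010 J.

9010 J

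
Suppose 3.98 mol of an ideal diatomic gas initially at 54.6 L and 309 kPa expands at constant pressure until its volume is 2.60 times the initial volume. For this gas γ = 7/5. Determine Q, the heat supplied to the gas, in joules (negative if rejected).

T₁ = P₁V₁/(nR) = 309×54.6/(3.98×8.314) = 510 K.
Isobaric: P stays 309 kPa; V/T = const ⇒ T₂ = 1330 K, V₂ = 142 L.
W = PΔV = 309×(142−54.6) kPa·L = 27000 J.
ΔU = nCvΔT = 3.98×20.8×(1330−510) = 67500 J.
Q = ΔU + W = nCpΔT = 94500 J.

94500 J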